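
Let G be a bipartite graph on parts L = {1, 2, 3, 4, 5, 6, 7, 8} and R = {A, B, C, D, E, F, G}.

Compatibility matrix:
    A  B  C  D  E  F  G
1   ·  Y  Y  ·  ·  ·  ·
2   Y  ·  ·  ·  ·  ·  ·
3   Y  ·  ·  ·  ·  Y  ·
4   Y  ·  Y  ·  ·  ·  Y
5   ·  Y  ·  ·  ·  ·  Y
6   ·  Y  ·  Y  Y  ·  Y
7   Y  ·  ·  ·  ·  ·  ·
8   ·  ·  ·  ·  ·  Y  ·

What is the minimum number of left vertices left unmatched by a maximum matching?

One maximum matching: 1–C, 2–A, 3–F, 4–G, 5–B, 6–E.
The set {2, 3, 7, 8} has only 2 neighbours ({A, F}), so by Hall's theorem at most 6 of the 8 left vertices can be matched.
That matches 6 of the 8, leaving 2 unmatched; no matching can do better.

2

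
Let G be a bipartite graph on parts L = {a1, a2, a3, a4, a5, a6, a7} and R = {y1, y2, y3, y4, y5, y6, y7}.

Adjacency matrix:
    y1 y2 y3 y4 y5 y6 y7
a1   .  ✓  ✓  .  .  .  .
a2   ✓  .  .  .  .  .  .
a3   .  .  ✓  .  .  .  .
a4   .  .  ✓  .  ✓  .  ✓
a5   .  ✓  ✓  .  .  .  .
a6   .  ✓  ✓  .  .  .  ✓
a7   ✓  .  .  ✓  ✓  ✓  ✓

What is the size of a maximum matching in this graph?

6

One maximum matching: a1-y2, a2-y1, a3-y3, a4-y5, a6-y7, a7-y6.
The set {a1, a3, a5} has only 2 neighbours ({y2, y3}), so by Hall's theorem at most 6 of the 7 left vertices can be matched.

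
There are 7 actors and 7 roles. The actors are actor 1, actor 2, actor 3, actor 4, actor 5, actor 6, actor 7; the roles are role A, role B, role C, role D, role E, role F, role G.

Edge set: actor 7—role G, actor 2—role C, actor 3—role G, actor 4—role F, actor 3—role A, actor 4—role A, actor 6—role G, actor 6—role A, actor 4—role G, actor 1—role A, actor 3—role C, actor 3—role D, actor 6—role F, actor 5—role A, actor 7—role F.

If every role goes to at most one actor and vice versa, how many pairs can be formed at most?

A valid assignment of size 5: actor 1→role A, actor 2→role C, actor 3→role D, actor 4→role F, actor 6→role G.
The set {actor 1, actor 4, actor 5, actor 6, actor 7} has only 3 neighbours ({role A, role F, role G}), so by Hall's theorem at most 5 of the 7 actors can be matched.

5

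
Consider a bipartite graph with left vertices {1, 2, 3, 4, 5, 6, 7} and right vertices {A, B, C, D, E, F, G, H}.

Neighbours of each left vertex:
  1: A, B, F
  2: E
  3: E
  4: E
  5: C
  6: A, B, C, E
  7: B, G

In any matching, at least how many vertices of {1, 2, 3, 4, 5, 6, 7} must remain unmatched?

A valid assignment of size 5: 1→F, 2→E, 5→C, 6→A, 7→B.
The set {2, 3, 4} has only 1 neighbour ({E}), so by Hall's theorem at most 5 of the 7 left vertices can be matched.
That matches 5 of the 7, leaving 2 unmatched; no matching can do better.

2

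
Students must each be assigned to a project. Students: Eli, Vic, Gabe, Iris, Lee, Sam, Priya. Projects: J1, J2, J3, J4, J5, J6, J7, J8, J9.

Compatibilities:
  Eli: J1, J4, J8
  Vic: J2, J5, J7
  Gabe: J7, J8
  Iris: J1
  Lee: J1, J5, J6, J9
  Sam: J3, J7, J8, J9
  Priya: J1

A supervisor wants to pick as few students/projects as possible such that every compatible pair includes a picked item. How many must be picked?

6

The 6 edges Eli–J4, Vic–J7, Gabe–J8, Iris–J1, Lee–J5, Sam–J9 form a matching, so any vertex cover needs at least 6 vertices (one per matched edge).
Conversely {Eli, Vic, Gabe, Lee, Sam, J1} meets every edge and has exactly 6 vertices, so 6 is optimal.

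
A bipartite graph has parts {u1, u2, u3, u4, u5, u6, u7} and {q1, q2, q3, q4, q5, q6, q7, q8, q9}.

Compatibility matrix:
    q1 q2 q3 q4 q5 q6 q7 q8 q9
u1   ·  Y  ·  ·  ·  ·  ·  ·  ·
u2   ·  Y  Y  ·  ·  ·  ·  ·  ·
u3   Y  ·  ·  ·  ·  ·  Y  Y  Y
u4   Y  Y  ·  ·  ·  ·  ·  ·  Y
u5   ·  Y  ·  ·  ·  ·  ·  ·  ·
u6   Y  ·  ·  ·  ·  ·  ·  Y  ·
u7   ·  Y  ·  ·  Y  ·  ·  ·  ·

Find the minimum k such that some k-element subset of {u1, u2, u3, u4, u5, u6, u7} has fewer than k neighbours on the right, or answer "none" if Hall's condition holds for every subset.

Take S = {u1, u5}. Its neighbourhood is {q2}, so |N(S)| = 1 < |S| = 2.
No single vertex violates Hall's condition since each has at least one neighbour, so 2 is the minimum.

2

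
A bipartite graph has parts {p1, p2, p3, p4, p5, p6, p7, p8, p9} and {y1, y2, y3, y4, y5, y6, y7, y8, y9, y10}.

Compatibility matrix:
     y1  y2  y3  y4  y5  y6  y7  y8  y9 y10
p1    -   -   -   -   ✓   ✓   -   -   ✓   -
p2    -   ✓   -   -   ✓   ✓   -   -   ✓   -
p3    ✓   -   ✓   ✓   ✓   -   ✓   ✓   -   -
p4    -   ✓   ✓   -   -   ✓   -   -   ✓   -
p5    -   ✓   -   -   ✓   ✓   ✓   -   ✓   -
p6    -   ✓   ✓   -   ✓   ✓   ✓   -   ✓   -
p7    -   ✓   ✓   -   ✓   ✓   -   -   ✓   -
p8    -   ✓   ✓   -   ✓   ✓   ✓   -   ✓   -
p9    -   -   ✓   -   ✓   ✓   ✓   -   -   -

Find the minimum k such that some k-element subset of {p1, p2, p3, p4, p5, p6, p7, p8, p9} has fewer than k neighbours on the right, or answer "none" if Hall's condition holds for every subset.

Take S = {p1, p2, p4, p5, p6, p7, p8}. Its neighbourhood is {y2, y3, y5, y6, y7, y9}, so |N(S)| = 6 < |S| = 7.
Every subset of size less than 7 has at least as many neighbours as members, so 7 is the minimum.

7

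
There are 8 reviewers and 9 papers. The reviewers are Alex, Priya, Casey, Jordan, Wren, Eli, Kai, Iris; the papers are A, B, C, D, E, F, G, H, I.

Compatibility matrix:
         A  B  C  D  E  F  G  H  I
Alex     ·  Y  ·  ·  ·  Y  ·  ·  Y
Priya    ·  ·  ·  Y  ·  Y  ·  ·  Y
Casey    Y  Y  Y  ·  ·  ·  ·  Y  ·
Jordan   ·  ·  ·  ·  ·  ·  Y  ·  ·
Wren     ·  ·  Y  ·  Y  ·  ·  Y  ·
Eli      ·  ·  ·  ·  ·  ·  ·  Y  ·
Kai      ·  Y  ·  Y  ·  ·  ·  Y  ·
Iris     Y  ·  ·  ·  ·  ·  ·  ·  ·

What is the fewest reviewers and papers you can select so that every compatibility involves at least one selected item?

8

{Alex, Priya, Casey, Jordan, Wren, Eli, Kai, Iris} is a vertex cover of size 8: every edge has an endpoint in this set.
No smaller cover exists because Alex–F, Priya–D, Casey–C, Jordan–G, Wren–E, Eli–H, Kai–B, Iris–A is a matching of size 8, and a cover must include an endpoint of each of these disjoint edges (König's theorem).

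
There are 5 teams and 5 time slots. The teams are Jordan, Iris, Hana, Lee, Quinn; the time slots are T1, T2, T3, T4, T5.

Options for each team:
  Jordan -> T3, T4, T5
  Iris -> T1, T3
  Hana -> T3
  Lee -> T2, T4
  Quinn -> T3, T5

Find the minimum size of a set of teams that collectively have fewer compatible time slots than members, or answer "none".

none

A matching saturating every team exists, for instance Jordan→T4, Iris→T1, Hana→T3, Lee→T2, Quinn→T5.
By Hall's marriage theorem, this means |N(S)| ≥ |S| for every subset S, so no violating subset exists.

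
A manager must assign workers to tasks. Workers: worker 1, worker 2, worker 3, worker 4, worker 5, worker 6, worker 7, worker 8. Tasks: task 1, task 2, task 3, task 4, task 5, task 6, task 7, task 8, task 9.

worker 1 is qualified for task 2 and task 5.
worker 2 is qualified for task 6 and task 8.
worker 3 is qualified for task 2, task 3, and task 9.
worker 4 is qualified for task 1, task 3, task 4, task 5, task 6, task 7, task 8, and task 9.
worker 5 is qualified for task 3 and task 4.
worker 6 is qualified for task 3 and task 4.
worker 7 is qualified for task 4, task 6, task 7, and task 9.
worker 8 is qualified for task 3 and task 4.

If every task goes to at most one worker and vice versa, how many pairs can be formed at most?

7

For example, pair worker 1-task 5, worker 2-task 6, worker 3-task 2, worker 4-task 8, worker 5-task 3, worker 6-task 4, worker 7-task 7.
The set {worker 5, worker 6, worker 8} has only 2 neighbours ({task 3, task 4}), so by Hall's theorem at most 7 of the 8 workers can be matched.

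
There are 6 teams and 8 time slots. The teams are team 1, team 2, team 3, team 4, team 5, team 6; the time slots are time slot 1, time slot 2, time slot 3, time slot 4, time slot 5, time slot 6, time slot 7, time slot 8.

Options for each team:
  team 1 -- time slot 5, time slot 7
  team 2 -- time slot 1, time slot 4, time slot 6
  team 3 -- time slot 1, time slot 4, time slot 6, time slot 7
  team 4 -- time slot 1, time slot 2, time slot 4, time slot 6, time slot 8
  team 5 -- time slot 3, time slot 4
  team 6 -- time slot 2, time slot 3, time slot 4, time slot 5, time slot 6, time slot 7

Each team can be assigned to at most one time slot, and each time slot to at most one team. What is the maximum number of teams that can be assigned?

6

One maximum matching: team 1–time slot 7, team 2–time slot 6, team 3–time slot 4, team 4–time slot 8, team 5–time slot 3, team 6–time slot 5.
All 6 teams are matched, so no larger matching exists.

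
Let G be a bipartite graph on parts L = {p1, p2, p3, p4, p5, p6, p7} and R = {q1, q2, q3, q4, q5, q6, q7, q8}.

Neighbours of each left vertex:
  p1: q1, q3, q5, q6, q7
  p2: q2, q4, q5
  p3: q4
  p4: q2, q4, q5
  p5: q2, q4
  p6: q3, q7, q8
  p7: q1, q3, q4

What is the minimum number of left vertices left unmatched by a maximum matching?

One maximum matching: p1–q6, p2–q5, p3–q4, p4–q2, p6–q8, p7–q3.
The set {p2, p3, p4, p5} has only 3 neighbours ({q2, q4, q5}), so by Hall's theorem at most 6 of the 7 left vertices can be matched.
That matches 6 of the 7, leaving 1 unmatched; no matching can do better.

1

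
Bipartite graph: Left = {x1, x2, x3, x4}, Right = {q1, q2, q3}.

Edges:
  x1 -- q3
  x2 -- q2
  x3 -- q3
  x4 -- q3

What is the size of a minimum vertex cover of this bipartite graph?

2

{x2, q3} is a vertex cover of size 2: every edge has an endpoint in this set.
No smaller cover exists because x1–q3, x2–q2 is a matching of size 2, and a cover must include an endpoint of each of these disjoint edges (König's theorem).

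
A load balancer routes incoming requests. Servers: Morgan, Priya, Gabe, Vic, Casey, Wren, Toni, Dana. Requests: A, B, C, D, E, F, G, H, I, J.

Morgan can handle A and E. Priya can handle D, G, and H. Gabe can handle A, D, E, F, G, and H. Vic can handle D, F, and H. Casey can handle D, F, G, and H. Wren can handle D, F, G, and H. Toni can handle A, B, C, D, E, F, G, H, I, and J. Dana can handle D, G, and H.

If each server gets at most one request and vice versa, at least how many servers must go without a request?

1

One maximum matching: Morgan→E, Priya→G, Gabe→A, Vic→H, Casey→D, Wren→F, Toni→J.
The set {Priya, Vic, Casey, Wren, Dana} has only 4 neighbours ({D, F, G, H}), so by Hall's theorem at most 7 of the 8 servers can be matched.
That matches 7 of the 8, leaving 1 unmatched; no matching can do better.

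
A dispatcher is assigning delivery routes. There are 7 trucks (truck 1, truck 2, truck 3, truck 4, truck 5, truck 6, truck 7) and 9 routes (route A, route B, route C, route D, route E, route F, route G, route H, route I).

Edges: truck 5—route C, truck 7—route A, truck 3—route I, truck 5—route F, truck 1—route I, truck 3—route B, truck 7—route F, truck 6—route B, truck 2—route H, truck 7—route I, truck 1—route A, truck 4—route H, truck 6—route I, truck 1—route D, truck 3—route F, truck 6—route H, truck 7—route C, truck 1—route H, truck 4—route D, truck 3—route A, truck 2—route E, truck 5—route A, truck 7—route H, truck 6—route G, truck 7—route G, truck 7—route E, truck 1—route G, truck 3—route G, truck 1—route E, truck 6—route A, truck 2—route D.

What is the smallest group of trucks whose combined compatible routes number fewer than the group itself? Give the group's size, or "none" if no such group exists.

A matching saturating every truck exists, for instance truck 1→route G, truck 2→route H, truck 3→route A, truck 4→route D, truck 5→route F, truck 6→route I, truck 7→route E.
By Hall's marriage theorem, this means |N(S)| ≥ |S| for every subset S, so no violating subset exists.

none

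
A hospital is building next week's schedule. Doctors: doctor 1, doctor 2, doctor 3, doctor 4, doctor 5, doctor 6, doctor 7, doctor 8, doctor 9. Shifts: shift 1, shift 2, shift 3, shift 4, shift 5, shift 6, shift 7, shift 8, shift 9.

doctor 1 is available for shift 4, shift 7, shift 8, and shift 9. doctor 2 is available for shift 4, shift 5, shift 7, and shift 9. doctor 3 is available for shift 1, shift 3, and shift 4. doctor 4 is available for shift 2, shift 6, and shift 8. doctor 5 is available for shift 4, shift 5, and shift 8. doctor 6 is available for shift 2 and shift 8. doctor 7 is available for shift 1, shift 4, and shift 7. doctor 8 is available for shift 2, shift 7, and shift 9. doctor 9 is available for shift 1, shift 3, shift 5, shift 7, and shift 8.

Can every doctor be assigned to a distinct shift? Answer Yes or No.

Yes

A valid assignment of size 9: doctor 1→shift 9, doctor 2→shift 7, doctor 3→shift 3, doctor 4→shift 6, doctor 5→shift 4, doctor 6→shift 8, doctor 7→shift 1, doctor 8→shift 2, doctor 9→shift 5.
Every doctor is matched, so this is a perfect matching.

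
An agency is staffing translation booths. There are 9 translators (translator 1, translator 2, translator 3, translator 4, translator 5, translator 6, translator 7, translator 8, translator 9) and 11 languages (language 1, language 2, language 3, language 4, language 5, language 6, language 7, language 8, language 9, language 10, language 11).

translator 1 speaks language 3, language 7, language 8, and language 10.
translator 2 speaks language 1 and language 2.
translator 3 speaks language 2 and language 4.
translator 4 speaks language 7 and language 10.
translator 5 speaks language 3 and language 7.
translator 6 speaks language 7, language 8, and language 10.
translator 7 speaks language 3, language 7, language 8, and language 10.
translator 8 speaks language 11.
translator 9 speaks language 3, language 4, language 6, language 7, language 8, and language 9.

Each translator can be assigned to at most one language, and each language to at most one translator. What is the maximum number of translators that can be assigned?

For example, pair translator 1–language 8, translator 2–language 1, translator 3–language 2, translator 4–language 7, translator 5–language 3, translator 6–language 10, translator 8–language 11, translator 9–language 6.
The set {translator 1, translator 4, translator 5, translator 6, translator 7} has only 4 neighbours ({language 10, language 3, language 7, language 8}), so by Hall's theorem at most 8 of the 9 translators can be matched.

8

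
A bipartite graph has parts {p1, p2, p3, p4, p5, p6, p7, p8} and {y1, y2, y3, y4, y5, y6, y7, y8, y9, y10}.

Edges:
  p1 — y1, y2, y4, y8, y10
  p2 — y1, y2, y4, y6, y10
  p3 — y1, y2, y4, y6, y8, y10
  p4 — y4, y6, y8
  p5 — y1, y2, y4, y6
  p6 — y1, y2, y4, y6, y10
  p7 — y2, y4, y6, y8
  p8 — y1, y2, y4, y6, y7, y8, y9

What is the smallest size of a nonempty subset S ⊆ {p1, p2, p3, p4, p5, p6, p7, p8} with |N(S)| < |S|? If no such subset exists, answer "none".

7

Take S = {p1, p2, p3, p4, p5, p6, p7}. Its neighbourhood is {y1, y2, y4, y6, y8, y10}, so |N(S)| = 6 < |S| = 7.
Every subset of size less than 7 has at least as many neighbours as members, so 7 is the minimum.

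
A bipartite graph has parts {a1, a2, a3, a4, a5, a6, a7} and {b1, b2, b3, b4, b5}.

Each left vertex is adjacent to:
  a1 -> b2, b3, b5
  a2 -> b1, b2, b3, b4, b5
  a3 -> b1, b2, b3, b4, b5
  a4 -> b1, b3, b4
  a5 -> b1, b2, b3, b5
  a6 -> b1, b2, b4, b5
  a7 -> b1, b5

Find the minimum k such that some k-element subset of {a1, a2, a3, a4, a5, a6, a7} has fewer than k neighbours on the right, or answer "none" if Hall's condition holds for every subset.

Take S = {a1, a2, a3, a4, a5, a6}. Its neighbourhood is {b1, b2, b3, b4, b5}, so |N(S)| = 5 < |S| = 6.
Every subset of size less than 6 has at least as many neighbours as members, so 6 is the minimum.

6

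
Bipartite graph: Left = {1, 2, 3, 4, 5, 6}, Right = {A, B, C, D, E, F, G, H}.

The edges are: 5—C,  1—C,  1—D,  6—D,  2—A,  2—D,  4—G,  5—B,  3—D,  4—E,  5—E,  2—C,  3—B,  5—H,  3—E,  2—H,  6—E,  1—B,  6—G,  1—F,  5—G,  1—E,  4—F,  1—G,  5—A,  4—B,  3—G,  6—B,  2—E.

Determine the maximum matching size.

6

One maximum matching: 1→G, 2→H, 3→E, 4→F, 5→A, 6→B.
This saturates every left vertex, so 6 is the maximum.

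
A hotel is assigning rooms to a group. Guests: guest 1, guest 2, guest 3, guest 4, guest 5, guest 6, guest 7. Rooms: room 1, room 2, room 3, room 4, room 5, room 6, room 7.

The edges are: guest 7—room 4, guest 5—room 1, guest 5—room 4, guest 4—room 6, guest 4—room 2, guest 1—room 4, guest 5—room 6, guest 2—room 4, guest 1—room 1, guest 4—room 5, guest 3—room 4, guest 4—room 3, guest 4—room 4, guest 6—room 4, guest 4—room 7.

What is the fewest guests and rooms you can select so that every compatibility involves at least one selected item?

4

A maximum matching has 4 edges (e.g. guest 1–room 1, guest 2–room 4, guest 4–room 5, guest 5–room 6).
By König's theorem the minimum vertex cover has the same size. One such cover is {guest 1, guest 4, guest 5, room 4}.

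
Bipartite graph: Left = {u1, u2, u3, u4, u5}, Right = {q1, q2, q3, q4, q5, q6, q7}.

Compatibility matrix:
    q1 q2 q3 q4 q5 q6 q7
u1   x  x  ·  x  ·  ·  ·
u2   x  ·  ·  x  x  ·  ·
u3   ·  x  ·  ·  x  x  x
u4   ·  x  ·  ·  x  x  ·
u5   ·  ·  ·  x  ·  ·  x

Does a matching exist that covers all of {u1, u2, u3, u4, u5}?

Yes

For example, pair u1→q1, u2→q4, u3→q2, u4→q5, u5→q7.
Every left vertex is matched, so this matching saturates all of them.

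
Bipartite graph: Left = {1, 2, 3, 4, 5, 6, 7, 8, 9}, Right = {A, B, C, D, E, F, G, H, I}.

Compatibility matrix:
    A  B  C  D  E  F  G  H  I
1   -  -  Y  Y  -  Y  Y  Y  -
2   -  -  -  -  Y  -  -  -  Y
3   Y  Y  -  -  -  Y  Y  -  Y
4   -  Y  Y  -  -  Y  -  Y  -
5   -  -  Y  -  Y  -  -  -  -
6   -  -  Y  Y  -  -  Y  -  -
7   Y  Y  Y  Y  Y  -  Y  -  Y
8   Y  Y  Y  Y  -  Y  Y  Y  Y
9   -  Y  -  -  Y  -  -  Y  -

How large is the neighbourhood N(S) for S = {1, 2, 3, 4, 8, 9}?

The union of neighbours of {1, 2, 3, 4, 8, 9} is {A, B, C, D, E, F, G, H, I}, which has 9 elements.
Since |N(S)| = 9 ≥ |S| = 6, Hall's condition holds for this subset.

9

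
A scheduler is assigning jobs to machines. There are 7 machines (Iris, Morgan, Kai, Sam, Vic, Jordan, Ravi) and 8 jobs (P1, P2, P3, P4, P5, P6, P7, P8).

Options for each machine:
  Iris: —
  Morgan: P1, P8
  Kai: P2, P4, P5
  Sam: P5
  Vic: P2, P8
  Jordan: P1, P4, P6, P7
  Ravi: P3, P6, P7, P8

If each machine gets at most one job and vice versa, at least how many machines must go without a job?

1

For example, pair Morgan→P8, Kai→P4, Sam→P5, Vic→P2, Jordan→P1, Ravi→P7.
The set {Iris} has only 0 neighbours (∅), so by Hall's theorem at most 6 of the 7 machines can be matched.
That matches 6 of the 7, leaving 1 unmatched; no matching can do better.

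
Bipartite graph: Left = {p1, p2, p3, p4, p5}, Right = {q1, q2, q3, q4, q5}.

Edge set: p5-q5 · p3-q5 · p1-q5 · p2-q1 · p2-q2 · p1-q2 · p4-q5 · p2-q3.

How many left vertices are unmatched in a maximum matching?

For example, pair p1-q2, p2-q3, p3-q5.
The set {p3, p4, p5} has only 1 neighbour ({q5}), so by Hall's theorem at most 3 of the 5 left vertices can be matched.
That matches 3 of the 5, leaving 2 unmatched; no matching can do better.

2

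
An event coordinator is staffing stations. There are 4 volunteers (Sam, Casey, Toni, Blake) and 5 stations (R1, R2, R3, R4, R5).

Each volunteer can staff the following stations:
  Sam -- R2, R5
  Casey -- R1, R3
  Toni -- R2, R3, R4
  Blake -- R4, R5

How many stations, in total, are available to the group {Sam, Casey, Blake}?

The union of neighbours of {Sam, Casey, Blake} is {R1, R2, R3, R4, R5}, which has 5 elements.
Since |N(S)| = 5 ≥ |S| = 3, Hall's condition holds for this subset.

5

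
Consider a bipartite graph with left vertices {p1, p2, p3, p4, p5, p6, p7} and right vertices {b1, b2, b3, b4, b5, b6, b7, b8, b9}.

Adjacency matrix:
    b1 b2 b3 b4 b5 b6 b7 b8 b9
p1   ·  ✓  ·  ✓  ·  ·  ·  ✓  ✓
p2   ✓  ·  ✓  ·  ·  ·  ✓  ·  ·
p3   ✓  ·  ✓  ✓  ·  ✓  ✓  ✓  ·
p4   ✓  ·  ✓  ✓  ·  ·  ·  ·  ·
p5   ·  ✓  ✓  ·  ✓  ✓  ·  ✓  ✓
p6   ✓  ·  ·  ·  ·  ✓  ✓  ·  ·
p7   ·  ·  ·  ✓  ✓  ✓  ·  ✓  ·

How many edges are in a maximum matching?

One maximum matching: p1→b4, p2→b7, p3→b1, p4→b3, p5→b8, p6→b6, p7→b5.
This saturates every left vertex, so 7 is the maximum.

7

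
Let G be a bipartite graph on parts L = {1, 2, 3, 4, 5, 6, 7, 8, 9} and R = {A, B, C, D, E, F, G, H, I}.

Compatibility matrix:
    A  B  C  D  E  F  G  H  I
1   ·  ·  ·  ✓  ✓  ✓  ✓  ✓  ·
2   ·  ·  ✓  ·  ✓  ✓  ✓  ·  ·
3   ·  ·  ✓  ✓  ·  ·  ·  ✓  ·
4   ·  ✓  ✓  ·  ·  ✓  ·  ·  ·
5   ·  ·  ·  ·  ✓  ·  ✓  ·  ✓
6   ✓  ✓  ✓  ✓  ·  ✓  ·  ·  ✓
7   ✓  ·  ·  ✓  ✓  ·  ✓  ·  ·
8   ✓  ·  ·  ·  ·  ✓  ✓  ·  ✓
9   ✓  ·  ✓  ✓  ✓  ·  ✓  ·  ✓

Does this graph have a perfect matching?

A valid assignment of size 9: 1–H, 2–F, 3–C, 4–B, 5–E, 6–A, 7–D, 8–I, 9–G.
All 9 left vertices are covered.

Yes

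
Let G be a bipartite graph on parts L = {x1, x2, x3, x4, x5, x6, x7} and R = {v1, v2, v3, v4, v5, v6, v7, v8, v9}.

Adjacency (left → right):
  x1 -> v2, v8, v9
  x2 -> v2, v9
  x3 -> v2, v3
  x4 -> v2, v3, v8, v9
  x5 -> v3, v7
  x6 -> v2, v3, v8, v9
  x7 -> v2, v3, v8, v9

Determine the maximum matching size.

A valid assignment of size 5: x1→v8, x2→v9, x3→v3, x4→v2, x5→v7.
The set {x1, x2, x3, x4, x6, x7} has only 4 neighbours ({v2, v3, v8, v9}), so by Hall's theorem at most 5 of the 7 left vertices can be matched.

5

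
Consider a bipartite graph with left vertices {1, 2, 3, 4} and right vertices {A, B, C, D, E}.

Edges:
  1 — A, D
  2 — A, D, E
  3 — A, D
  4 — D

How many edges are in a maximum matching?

3

One maximum matching: 1–A, 2–E, 3–D.
The set {1, 3, 4} has only 2 neighbours ({A, D}), so by Hall's theorem at most 3 of the 4 left vertices can be matched.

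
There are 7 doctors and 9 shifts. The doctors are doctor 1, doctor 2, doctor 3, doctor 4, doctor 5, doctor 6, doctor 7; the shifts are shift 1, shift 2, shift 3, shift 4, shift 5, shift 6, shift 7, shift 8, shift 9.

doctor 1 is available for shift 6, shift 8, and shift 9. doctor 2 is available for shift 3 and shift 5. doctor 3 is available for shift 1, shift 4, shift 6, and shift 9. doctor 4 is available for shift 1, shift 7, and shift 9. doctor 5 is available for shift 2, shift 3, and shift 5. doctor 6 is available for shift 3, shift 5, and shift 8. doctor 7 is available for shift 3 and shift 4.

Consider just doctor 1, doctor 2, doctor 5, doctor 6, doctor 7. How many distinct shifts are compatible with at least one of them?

The union of neighbours of {doctor 1, doctor 2, doctor 5, doctor 6, doctor 7} is {shift 2, shift 3, shift 4, shift 5, shift 6, shift 8, shift 9}, which has 7 elements.
Since |N(S)| = 7 ≥ |S| = 5, Hall's condition holds for this subset.

7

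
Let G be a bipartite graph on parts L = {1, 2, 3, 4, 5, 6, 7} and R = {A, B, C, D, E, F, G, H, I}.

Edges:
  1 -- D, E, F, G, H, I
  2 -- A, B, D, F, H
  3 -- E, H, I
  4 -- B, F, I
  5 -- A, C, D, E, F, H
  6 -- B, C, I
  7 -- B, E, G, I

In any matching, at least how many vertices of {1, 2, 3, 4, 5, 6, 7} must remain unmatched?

0

For example, pair 1-G, 2-H, 3-E, 4-F, 5-A, 6-C, 7-B.
This saturates every left vertex, so 7 is the maximum.
That matches 7 of the 7, leaving 0 unmatched; no matching can do better.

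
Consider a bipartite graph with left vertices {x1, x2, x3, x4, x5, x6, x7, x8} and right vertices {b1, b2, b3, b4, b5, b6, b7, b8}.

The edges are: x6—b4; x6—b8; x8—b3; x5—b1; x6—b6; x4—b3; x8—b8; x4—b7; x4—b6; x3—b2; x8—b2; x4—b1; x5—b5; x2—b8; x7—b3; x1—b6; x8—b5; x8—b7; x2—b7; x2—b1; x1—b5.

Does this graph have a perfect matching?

A valid assignment of size 8: x1–b5, x2–b8, x3–b2, x4–b6, x5–b1, x6–b4, x7–b3, x8–b7.
Every left vertex is matched, so this is a perfect matching.

Yes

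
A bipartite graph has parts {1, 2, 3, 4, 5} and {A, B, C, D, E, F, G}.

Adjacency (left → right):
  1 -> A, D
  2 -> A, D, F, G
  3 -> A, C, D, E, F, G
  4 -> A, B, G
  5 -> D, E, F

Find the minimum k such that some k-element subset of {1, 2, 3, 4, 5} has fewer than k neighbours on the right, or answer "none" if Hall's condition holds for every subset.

none

A matching saturating every left vertex exists, for instance 1→D, 2→F, 3→G, 4→B, 5→E.
By Hall's marriage theorem, this means |N(S)| ≥ |S| for every subset S, so no violating subset exists.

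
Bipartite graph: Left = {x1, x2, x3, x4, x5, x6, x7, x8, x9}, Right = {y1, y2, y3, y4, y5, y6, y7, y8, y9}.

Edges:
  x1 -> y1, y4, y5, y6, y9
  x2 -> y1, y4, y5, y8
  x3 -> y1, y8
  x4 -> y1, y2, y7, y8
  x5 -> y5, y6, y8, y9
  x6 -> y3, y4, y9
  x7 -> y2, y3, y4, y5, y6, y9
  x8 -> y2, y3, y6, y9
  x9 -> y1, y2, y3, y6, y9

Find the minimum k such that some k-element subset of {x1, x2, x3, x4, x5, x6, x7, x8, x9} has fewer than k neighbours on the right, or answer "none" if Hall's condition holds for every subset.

A matching saturating every left vertex exists, for instance x1→y5, x2→y4, x3→y1, x4→y7, x5→y8, x6→y3, x7→y9, x8→y2, x9→y6.
By Hall's marriage theorem, this means |N(S)| ≥ |S| for every subset S, so no violating subset exists.

none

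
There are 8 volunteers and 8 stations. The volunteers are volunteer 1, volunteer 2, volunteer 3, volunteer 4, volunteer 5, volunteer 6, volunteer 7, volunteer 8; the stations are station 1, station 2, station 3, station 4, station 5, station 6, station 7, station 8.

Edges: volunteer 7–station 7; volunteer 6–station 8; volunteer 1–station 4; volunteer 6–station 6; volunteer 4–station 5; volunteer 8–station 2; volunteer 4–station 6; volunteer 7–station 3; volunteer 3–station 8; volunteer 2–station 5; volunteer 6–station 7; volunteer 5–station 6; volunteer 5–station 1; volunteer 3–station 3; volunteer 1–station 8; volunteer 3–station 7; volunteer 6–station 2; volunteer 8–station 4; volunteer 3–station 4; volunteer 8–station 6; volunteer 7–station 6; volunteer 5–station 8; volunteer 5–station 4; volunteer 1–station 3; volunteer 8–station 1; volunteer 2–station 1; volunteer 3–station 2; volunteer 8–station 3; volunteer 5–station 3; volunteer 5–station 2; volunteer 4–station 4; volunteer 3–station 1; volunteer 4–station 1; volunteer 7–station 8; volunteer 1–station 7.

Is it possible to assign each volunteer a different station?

One maximum matching: volunteer 1→station 3, volunteer 2→station 5, volunteer 3→station 1, volunteer 4→station 4, volunteer 5→station 8, volunteer 6→station 6, volunteer 7→station 7, volunteer 8→station 2.
All 8 volunteers are covered.

Yes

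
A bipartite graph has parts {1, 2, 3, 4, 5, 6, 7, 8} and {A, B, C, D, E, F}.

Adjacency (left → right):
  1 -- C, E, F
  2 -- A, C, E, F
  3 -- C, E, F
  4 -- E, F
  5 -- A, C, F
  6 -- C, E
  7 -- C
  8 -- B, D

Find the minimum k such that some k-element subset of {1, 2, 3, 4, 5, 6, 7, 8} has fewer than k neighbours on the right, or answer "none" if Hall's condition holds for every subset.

Take S = {1, 3, 4, 6}. Its neighbourhood is {C, E, F}, so |N(S)| = 3 < |S| = 4.
Every subset of size less than 4 has at least as many neighbours as members, so 4 is the minimum.

4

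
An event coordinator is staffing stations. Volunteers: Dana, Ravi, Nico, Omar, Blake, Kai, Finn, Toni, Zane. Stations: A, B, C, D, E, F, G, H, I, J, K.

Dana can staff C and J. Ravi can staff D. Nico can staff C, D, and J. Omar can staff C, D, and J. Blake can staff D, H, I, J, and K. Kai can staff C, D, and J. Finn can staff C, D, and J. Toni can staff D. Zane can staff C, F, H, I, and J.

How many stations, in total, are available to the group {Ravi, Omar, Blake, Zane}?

7

The union of neighbours of {Ravi, Omar, Blake, Zane} is {C, D, F, H, I, J, K}, which has 7 elements.
Since |N(S)| = 7 ≥ |S| = 4, Hall's condition holds for this subset.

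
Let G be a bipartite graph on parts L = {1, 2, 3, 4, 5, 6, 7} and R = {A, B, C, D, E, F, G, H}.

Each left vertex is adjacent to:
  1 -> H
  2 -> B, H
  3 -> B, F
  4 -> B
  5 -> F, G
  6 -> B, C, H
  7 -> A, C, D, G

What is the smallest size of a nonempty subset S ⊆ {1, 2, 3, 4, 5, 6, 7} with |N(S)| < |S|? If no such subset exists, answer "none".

3

Take S = {1, 2, 4}. Its neighbourhood is {B, H}, so |N(S)| = 2 < |S| = 3.
Every subset of size less than 3 has at least as many neighbours as members, so 3 is the minimum.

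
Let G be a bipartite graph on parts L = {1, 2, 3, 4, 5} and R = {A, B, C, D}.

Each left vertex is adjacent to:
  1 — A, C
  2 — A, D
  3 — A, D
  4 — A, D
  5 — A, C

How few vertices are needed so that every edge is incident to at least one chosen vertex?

A maximum matching has 3 edges (e.g. 1–C, 2–A, 3–D).
By König's theorem the minimum vertex cover has the same size. One such cover is {A, C, D}.

3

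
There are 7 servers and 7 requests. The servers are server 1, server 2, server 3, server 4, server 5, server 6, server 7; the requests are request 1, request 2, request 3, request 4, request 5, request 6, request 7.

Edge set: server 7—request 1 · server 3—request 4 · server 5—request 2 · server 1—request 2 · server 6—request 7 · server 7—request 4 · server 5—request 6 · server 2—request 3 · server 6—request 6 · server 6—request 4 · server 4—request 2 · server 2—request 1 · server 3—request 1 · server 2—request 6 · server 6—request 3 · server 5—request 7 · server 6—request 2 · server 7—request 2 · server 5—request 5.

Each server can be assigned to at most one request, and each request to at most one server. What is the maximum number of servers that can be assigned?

6

A valid assignment of size 6: server 1–request 2, server 2–request 3, server 3–request 1, server 5–request 6, server 6–request 7, server 7–request 4.
The set {server 1, server 4} has only 1 neighbour ({request 2}), so by Hall's theorem at most 6 of the 7 servers can be matched.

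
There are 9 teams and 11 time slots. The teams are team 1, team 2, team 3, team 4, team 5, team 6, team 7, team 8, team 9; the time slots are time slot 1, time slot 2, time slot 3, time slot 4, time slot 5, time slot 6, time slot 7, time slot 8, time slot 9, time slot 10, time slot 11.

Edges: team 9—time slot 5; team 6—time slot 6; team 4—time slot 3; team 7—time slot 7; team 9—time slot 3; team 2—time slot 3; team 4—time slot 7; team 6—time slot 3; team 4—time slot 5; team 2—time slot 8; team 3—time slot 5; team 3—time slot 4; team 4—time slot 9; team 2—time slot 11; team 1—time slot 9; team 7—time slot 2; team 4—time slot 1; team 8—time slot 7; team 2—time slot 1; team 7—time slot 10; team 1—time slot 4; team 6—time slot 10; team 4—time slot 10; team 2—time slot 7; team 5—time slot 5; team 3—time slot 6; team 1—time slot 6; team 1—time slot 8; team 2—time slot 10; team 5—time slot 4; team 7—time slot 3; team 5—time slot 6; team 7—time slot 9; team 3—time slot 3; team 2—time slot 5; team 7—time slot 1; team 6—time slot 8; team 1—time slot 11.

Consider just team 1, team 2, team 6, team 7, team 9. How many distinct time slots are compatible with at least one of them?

11

The union of neighbours of {team 1, team 2, team 6, team 7, team 9} is {time slot 1, time slot 2, time slot 3, time slot 4, time slot 5, time slot 6, time slot 7, time slot 8, time slot 9, time slot 10, time slot 11}, which has 11 elements.
Since |N(S)| = 11 ≥ |S| = 5, Hall's condition holds for this subset.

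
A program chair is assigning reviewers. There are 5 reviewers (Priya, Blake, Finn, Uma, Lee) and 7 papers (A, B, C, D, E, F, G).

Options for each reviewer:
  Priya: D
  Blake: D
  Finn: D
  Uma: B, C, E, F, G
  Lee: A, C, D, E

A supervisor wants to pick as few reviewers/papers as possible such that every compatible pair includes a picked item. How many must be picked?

3

A maximum matching has 3 edges (e.g. Priya–D, Uma–G, Lee–E).
By König's theorem the minimum vertex cover has the same size. One such cover is {Uma, Lee, D}.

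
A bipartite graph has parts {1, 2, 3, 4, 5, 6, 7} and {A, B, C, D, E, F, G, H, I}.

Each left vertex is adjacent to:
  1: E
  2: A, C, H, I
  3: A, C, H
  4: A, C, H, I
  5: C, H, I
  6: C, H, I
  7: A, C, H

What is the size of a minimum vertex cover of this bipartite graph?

5

{1, A, C, H, I} is a vertex cover of size 5: every edge has an endpoint in this set.
No smaller cover exists because 1–E, 2–I, 3–A, 4–H, 5–C is a matching of size 5, and a cover must include an endpoint of each of these disjoint edges (König's theorem).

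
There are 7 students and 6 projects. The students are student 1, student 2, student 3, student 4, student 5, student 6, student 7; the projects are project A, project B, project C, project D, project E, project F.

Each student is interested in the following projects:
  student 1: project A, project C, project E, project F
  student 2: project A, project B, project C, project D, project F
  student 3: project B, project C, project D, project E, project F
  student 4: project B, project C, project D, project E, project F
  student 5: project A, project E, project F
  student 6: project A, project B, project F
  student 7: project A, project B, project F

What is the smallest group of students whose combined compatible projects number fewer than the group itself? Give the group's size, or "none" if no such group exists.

Take S = {student 1, student 2, student 3, student 4, student 5, student 6, student 7}. Its neighbourhood is {project A, project B, project C, project D, project E, project F}, so |N(S)| = 6 < |S| = 7.
Every subset of size less than 7 has at least as many neighbours as members, so 7 is the minimum.

7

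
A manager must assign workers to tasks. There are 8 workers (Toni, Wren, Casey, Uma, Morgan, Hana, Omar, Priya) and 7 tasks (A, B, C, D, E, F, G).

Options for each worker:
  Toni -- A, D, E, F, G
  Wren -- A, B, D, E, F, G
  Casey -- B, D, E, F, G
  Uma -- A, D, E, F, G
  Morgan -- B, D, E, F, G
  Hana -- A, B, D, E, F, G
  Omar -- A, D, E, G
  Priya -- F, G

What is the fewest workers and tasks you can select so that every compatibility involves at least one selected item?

6

{A, B, D, E, F, G} is a vertex cover of size 6: every edge has an endpoint in this set.
No smaller cover exists because Toni–A, Wren–B, Casey–D, Uma–F, Morgan–E, Hana–G is a matching of size 6, and a cover must include an endpoint of each of these disjoint edges (König's theorem).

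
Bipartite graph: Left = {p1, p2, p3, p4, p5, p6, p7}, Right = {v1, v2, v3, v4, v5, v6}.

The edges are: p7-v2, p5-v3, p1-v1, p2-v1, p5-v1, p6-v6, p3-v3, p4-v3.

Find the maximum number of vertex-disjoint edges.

4

One maximum matching: p1→v1, p3→v3, p6→v6, p7→v2.
The set {p1, p2, p3, p4, p5} has only 2 neighbours ({v1, v3}), so by Hall's theorem at most 4 of the 7 left vertices can be matched.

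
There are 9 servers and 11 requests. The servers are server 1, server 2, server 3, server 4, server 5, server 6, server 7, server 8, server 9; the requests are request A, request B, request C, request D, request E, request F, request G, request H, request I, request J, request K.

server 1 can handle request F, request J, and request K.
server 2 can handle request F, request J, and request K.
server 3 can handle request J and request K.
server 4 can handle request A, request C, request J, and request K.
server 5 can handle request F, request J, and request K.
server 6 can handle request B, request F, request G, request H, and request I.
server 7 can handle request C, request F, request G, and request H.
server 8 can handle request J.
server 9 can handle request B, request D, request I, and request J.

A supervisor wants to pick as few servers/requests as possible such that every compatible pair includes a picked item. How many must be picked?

A maximum matching has 7 edges (e.g. server 1–request F, server 2–request K, server 3–request J, server 4–request C, server 6–request G, server 7–request H, server 9–request D).
By König's theorem the minimum vertex cover has the same size. One such cover is {server 4, server 6, server 7, server 9, request F, request J, request K}.

7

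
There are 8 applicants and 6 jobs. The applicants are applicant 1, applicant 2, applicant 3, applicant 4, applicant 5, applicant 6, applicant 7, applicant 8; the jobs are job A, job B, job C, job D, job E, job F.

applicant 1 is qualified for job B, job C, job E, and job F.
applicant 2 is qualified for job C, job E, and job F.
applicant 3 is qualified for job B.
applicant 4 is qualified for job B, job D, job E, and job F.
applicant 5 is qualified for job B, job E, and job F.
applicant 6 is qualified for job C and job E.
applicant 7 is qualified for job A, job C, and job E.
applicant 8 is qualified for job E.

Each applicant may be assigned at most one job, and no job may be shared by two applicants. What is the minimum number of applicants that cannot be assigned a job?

One maximum matching: applicant 1→job C, applicant 2→job E, applicant 3→job B, applicant 4→job D, applicant 5→job F, applicant 7→job A.
The set {applicant 1, applicant 2, applicant 3, applicant 5, applicant 6, applicant 8} has only 4 neighbours ({job B, job C, job E, job F}), so by Hall's theorem at most 6 of the 8 applicants can be matched.
That matches 6 of the 8, leaving 2 unmatched; no matching can do better.

2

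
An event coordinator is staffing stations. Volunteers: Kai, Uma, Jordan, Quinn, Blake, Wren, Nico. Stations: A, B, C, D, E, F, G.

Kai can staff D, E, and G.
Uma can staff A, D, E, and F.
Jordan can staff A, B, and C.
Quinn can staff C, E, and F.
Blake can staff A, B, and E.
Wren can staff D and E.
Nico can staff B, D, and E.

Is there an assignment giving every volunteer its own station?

For example, pair Kai-G, Uma-F, Jordan-C, Quinn-E, Blake-A, Wren-D, Nico-B.
Every volunteer is matched, so this is a perfect matching.

Yes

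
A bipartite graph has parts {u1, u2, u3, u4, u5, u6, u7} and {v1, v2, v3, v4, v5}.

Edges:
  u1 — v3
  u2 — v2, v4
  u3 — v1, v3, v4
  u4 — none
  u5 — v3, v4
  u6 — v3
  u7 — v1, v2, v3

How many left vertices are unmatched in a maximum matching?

3

A valid assignment of size 4: u1→v3, u2→v2, u3→v1, u5→v4.
The set {u1, u2, u3, u4, u5, u6, u7} has only 4 neighbours ({v1, v2, v3, v4}), so by Hall's theorem at most 4 of the 7 left vertices can be matched.
That matches 4 of the 7, leaving 3 unmatched; no matching can do better.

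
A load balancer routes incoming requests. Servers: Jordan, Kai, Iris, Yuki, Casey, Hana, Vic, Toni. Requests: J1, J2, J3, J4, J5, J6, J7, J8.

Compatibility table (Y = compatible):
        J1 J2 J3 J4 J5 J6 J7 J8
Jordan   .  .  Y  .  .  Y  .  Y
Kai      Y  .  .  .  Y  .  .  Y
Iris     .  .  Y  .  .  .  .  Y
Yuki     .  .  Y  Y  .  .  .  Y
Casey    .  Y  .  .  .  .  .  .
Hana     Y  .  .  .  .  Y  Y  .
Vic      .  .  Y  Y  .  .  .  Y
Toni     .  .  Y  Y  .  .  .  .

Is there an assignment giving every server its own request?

The set {Iris, Yuki, Vic, Toni} has only 3 neighbours ({J3, J4, J8}), so by Hall's theorem at most 7 of the 8 servers can be matched.
Hence no matching covers every server.

No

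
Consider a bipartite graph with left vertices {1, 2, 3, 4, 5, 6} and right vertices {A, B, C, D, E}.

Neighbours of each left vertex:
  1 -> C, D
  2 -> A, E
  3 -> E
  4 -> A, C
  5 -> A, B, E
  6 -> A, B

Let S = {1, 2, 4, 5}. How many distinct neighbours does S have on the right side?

The union of neighbours of {1, 2, 4, 5} is {A, B, C, D, E}, which has 5 elements.
Since |N(S)| = 5 ≥ |S| = 4, Hall's condition holds for this subset.

5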